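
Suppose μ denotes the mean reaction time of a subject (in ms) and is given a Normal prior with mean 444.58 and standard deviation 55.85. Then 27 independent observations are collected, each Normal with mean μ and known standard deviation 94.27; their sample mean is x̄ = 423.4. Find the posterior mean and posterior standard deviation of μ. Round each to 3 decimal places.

With known σ, the Normal prior is conjugate. Weight on the data is w = (n/σ²)/(n/σ² + 1/τ₀²) = 0.00303820/(0.00303820+0.00032059) = 0.90455.
Posterior mean = w·x̄ + (1−w)·μ₀ = 0.90455·423.4 + 0.095449·444.58 = 425.422. Posterior variance = 1/(0.00303820+0.00032059) = 297.726, so SD = 17.255.

Posterior mean ≈ 425.422; posterior SD ≈ 17.255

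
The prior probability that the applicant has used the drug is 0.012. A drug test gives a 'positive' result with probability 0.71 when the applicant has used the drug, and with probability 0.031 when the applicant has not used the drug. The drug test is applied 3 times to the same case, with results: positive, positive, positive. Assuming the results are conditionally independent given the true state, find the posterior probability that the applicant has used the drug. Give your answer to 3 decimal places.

Let H be the event that the applicant has used the drug; start with P(H) = 0.012. P('positive'|H) = 0.71, P('positive'|¬H) = 0.031.
Update on result 1 ('positive'): P(H) ← 0.71·0.0120 / (0.71·0.0120 + 0.031·0.9880) = 0.0085200/0.039148 = 0.2176.
Update on result 2 ('positive'): P(H) ← 0.71·0.2176 / (0.71·0.2176 + 0.031·0.7824) = 0.15452/0.17877 = 0.8643.
Update on result 3 ('positive'): P(H) ← 0.71·0.8643 / (0.71·0.8643 + 0.031·0.1357) = 0.61368/0.61788 = 0.9932.

Posterior P(H) ≈ 0.993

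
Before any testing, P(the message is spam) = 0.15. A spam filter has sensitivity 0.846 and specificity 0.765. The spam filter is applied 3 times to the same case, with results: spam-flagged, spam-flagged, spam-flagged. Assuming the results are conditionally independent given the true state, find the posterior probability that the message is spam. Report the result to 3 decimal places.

Posterior P(H) ≈ 0.892

With H the event that the message is spam, the joint likelihood of the observed sequence is P(data|H) = 0.846·0.846·0.846 = 0.60550 and P(data|¬H) = 0.235·0.235·0.235 = 0.012978.
Bayes: P(H|data) = 0.15·0.60550 / (0.15·0.60550 + 0.85·0.012978) = 0.090824/0.10186 = 0.8917.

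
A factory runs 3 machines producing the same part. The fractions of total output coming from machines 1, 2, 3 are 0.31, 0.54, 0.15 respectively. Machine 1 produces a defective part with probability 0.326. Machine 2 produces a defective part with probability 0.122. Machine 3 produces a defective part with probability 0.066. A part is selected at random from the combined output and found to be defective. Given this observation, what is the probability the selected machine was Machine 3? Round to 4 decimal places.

Posterior probability ≈ 0.0560

Tabulate prior·likelihood by source: [1] prior 0.31, lik 0.326, product 0.1011; [2] prior 0.54, lik 0.122, product 0.06588; [3] prior 0.15, lik 0.066, product 0.009900.
Normalizing constant = 0.17684; the posterior for Machine 3 is its product over the sum, 0.009900/0.17684 = 0.0560.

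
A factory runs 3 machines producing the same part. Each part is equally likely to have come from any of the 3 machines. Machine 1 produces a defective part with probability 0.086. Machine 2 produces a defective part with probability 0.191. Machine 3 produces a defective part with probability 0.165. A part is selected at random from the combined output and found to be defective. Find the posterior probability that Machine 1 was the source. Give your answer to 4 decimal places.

Tabulate prior·likelihood by source: [1] prior 0.333333, lik 0.086, product 0.02867; [2] prior 0.333333, lik 0.191, product 0.06367; [3] prior 0.333333, lik 0.165, product 0.05500.
Normalizing constant = 0.14733; the posterior for Machine 1 is its product over the sum, 0.02867/0.14733 = 0.1946.

Posterior probability ≈ 0.1946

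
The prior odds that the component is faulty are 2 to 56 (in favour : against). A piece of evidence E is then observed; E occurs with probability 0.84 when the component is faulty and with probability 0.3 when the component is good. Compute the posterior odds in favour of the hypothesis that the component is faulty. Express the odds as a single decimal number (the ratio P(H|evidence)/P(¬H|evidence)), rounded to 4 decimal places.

Posterior odds ≈ 0.1000

Prior odds = 2/56 = 0.035714. In log-odds, ln(0.035714) = -3.3322.
Add log likelihood ratio: ln(2.8000) = 1.0296.
Posterior log-odds = -2.3026, so posterior odds = exp(-2.3026) = 0.10000.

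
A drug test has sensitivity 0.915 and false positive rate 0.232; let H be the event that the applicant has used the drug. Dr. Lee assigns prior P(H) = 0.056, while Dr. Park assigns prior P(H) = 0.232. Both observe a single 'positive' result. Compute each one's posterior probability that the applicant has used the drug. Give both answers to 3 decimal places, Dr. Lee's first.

Dr. Lee: 0.190; Dr. Park: 0.544

P('+'|H) = 0.915, P('+'|¬H) = 0.232.
Dr. Lee: numerator 0.915·0.056 = 0.051240; evidence = 0.051240+0.232·0.944 = 0.27025; posterior = 0.190.
Dr. Park: numerator 0.915·0.232 = 0.21228; evidence = 0.21228+0.232·0.768 = 0.39046; posterior = 0.544.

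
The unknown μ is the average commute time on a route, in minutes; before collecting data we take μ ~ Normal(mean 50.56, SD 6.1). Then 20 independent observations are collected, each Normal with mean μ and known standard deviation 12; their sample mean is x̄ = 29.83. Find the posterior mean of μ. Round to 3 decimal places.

Posterior mean ≈ 33.191

Prior precision 1/τ₀² = 1/6.1² = 0.0268745; data precision n/σ² = 20/12² = 0.138889.
Posterior precision = 0.0268745 + 0.138889 = 0.165763.
Posterior mean = (0.0268745·50.56 + 0.138889·29.83) / 0.165763 = 33.191.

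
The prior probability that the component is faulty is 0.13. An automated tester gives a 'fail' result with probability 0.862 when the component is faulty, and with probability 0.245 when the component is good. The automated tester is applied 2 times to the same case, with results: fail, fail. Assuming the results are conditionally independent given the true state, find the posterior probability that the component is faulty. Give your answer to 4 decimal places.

Posterior P(H) ≈ 0.6491

Let H be the event that the component is faulty; start with P(H) = 0.13. P('fail'|H) = 0.862, P('fail'|¬H) = 0.245.
Update on result 1 ('fail'): P(H) ← 0.862·0.1300 / (0.862·0.1300 + 0.245·0.8700) = 0.11206/0.32521 = 0.3446.
Update on result 2 ('fail'): P(H) ← 0.862·0.3446 / (0.862·0.3446 + 0.245·0.6554) = 0.29703/0.45760 = 0.6491.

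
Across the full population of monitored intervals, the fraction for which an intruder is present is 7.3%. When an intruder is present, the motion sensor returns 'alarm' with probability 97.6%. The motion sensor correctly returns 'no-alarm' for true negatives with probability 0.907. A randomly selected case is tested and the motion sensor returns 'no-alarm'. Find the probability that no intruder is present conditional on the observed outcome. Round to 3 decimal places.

P(¬H | E) ≈ 0.998

Write H for 'an intruder is present'. Prior odds H:¬H = 0.073/0.927 = 0.078749. For the 'no-alarm' outcome, the likelihood ratio is 0.024/0.907 = 0.026461.
Posterior odds = 0.078749 × 0.026461 = 0.0020838, so P(H|E) = 0.0020838/(1+0.0020838) = 0.002. Then P(¬H|E) = 1 − 0.002 = 0.998.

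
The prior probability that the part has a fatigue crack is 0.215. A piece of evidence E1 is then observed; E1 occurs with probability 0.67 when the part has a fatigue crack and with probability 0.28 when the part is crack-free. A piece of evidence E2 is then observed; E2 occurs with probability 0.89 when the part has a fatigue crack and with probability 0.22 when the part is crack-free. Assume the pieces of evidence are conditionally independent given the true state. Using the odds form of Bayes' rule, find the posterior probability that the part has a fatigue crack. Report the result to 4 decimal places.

Posterior probability ≈ 0.7261

Prior odds = 0.215/(1−0.215) = 0.27389.
Likelihood ratio for E1 = 0.67/0.28 = 2.3929.
Likelihood ratio for E2 = 0.89/0.22 = 4.0455.
Posterior odds = prior odds × LR₁ × LR₂ = 2.6513.
Posterior probability = odds/(1+odds) = 2.6513/3.6513 = 0.7261.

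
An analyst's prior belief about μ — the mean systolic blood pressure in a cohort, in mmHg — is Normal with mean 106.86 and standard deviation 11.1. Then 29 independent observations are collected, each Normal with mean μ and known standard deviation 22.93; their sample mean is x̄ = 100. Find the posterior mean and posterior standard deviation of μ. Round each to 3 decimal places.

Posterior mean ≈ 100.880; posterior SD ≈ 3.976

Prior precision 1/τ₀² = 1/11.1² = 0.00811622; data precision n/σ² = 29/22.93² = 0.0551556.
Posterior precision = 0.00811622 + 0.0551556 = 0.0632719, giving posterior SD = 1/√0.0632719 = 3.976.
Posterior mean = (0.00811622·106.86 + 0.0551556·100) / 0.0632719 = 100.880.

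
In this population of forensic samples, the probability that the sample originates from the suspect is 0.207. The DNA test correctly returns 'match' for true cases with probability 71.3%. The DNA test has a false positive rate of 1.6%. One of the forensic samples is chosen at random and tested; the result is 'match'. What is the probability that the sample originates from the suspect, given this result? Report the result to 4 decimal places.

P(H | E) ≈ 0.9208

Let H be the event that the sample originates from the suspect. P(H) = 0.207, so P(¬H) = 0.793. With E the 'match' result, P(E|H) = 0.713 and P(E|¬H) = 0.016.
P(E) = 0.713·0.207 + 0.016·0.793 = 0.14759 + 0.012688 = 0.16028.
By Bayes' theorem, P(H|E) = 0.14759 / 0.16028 = 0.9208.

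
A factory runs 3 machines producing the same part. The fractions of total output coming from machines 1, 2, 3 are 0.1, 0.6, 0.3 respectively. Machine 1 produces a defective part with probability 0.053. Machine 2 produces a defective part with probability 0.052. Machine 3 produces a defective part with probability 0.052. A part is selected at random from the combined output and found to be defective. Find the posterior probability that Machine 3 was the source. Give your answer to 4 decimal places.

P(defective|M1) = 0.053; P(defective|M2) = 0.052; P(defective|M3) = 0.052.
Prior × likelihood for each source: 0.1·0.053=0.005300, 0.6·0.052=0.03120, 0.3·0.052=0.01560. Summing gives P(defective) = 0.052100.
P(Machine 3 | defective) = 0.01560 / 0.052100 = 0.2994.

Posterior probability ≈ 0.2994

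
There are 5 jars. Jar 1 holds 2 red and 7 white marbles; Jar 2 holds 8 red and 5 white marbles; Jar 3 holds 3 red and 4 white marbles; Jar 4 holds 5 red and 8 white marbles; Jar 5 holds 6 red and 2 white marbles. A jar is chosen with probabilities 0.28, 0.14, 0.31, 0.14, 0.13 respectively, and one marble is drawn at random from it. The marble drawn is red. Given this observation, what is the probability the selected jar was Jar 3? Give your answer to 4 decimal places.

Posterior probability ≈ 0.3071

P(red|Jar 1) = 0.2222; P(red|Jar 2) = 0.6154; P(red|Jar 3) = 0.4286; P(red|Jar 4) = 0.3846; P(red|Jar 5) = 0.75.
Prior × likelihood for each source: 0.28·0.2222=0.06222, 0.14·0.6154=0.08615, 0.31·0.4286=0.1329, 0.14·0.3846=0.05385, 0.13·0.75=0.09750. Summing gives P(red) = 0.43258.
P(Jar 3 | red) = 0.1329 / 0.43258 = 0.3071.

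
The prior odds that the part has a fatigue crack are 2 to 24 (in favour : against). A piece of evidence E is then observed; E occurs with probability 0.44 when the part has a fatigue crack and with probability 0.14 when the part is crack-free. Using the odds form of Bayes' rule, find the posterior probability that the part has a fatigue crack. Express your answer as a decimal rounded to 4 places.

Posterior probability ≈ 0.2075

Prior odds = 2/24 = 0.083333. In log-odds, ln(0.083333) = -2.4849.
Add log likelihood ratio: ln(3.1429) = 1.1451.
Posterior log-odds = -1.3398, so posterior odds = exp(-1.3398) = 0.26190. Converting, P(H|E) = 0.26190/1.2619 = 0.2075.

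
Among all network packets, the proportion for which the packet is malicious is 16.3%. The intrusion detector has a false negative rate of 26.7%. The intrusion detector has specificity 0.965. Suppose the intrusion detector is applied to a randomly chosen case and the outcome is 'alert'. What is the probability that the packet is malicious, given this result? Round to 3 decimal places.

Write H for 'the packet is malicious'. Prior odds H:¬H = 0.163/0.837 = 0.19474. For the 'alert' outcome, the likelihood ratio is 0.733/0.035 = 20.943.
Posterior odds = 0.19474 × 20.943 = 4.0785, so P(H|E) = 4.0785/(1+4.0785) = 0.803.

P(H | E) ≈ 0.803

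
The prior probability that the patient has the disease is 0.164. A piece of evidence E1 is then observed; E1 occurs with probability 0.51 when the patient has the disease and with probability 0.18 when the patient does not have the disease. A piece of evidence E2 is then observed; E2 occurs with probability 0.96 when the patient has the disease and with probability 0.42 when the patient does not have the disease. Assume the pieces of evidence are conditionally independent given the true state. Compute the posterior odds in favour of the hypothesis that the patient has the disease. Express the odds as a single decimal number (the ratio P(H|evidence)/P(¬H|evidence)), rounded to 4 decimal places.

Prior odds = 0.164/(1−0.164) = 0.19617.
Likelihood ratio for E1 = 0.51/0.18 = 2.8333.
Likelihood ratio for E2 = 0.96/0.42 = 2.2857.
Posterior odds = prior odds × LR₁ × LR₂ = 1.2704.

Posterior odds ≈ 1.2704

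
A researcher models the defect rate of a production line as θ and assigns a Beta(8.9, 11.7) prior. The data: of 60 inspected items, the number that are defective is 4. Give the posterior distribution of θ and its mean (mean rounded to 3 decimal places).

Posterior: Beta(12.9, 67.7); mean ≈ 0.160

The binomial likelihood is conjugate to the Beta prior: with 4 successes and 56 failures, the posterior is Beta(8.9+4, 11.7+56) = Beta(12.9, 67.7).
Posterior mean = α/(α+β) = 12.9/80.6 = 0.160.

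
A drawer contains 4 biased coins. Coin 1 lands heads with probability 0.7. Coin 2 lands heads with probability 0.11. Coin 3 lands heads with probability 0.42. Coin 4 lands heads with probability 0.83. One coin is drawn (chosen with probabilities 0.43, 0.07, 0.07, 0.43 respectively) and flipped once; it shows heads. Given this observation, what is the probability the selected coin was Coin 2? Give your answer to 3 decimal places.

P(heads|C1) = 0.7; P(heads|C2) = 0.11; P(heads|C3) = 0.42; P(heads|C4) = 0.83.
Prior × likelihood for each source: 0.43·0.7=0.3010, 0.07·0.11=0.007700, 0.07·0.42=0.02940, 0.43·0.83=0.3569. Summing gives P(heads) = 0.69500.
P(Coin 2 | heads) = 0.007700 / 0.69500 = 0.011.

Posterior probability ≈ 0.011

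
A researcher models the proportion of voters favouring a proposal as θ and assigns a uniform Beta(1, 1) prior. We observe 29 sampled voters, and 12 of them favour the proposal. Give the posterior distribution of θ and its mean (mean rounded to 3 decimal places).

Posterior: Beta(13, 18); mean ≈ 0.419

Observing 12 successes and 17 failures updates Beta(1, 1) by adding the success and failure counts to the two shape parameters: α = 1+12 = 13, β = 1+17 = 18.
E[θ | data] = 13/(13+18) = 0.419.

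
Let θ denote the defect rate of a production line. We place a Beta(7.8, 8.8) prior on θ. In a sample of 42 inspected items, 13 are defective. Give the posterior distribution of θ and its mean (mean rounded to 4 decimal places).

Posterior: Beta(20.8, 37.8); mean ≈ 0.3549

The binomial likelihood is conjugate to the Beta prior: with 13 successes and 29 failures, the posterior is Beta(7.8+13, 8.8+29) = Beta(20.8, 37.8).
E[θ | data] = 20.8/(20.8+37.8) = 0.3549.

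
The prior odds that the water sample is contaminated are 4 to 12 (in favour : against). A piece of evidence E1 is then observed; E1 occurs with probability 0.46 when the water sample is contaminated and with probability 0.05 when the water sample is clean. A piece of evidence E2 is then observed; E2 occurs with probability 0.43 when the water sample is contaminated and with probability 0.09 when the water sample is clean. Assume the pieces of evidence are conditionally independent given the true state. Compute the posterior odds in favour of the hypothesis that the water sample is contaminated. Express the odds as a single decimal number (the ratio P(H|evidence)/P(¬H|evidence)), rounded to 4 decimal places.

Posterior odds ≈ 14.6519

Prior odds = 4/12 = 0.33333. In log-odds, ln(0.33333) = -1.0986.
Add log likelihood ratios: ln(9.2000) + ln(4.7778) = 3.7832.
Posterior log-odds = 2.6846, so posterior odds = exp(2.6846) = 14.652.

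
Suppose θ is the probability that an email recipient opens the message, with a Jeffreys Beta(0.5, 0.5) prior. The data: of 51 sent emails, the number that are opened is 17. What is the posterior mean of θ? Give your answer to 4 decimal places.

Posterior mean ≈ 0.3365

The binomial likelihood is conjugate to the Beta prior: with 17 successes and 34 failures, the posterior is Beta(0.5+17, 0.5+34) = Beta(17.5, 34.5).
E[θ | data] = 17.5/(17.5+34.5) = 0.3365.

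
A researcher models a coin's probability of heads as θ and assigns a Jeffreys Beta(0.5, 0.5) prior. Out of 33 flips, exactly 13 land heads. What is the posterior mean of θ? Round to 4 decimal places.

Posterior mean ≈ 0.3971

The binomial likelihood is conjugate to the Beta prior: with 13 successes and 20 failures, the posterior is Beta(0.5+13, 0.5+20) = Beta(13.5, 20.5).
E[θ | data] = 13.5/(13.5+20.5) = 0.3971.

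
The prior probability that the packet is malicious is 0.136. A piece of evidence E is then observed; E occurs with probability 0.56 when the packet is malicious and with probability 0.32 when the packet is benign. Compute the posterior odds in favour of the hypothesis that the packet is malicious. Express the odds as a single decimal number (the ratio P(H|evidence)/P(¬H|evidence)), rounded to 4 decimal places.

Posterior odds ≈ 0.2755

Prior odds = 0.136/(1−0.136) = 0.15741.
Likelihood ratio for E = 0.56/0.32 = 1.7500.
Posterior odds = prior odds × LR = 0.27546.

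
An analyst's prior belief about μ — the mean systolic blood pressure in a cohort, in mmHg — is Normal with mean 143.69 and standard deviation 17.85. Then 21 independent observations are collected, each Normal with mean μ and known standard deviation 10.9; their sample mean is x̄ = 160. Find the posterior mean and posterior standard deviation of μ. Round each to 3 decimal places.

With known σ, the Normal prior is conjugate. Weight on the data is w = (n/σ²)/(n/σ² + 1/τ₀²) = 0.176753/(0.176753+0.00313851) = 0.98255.
Posterior mean = w·x̄ + (1−w)·μ₀ = 0.98255·160 + 0.017447·143.69 = 159.715. Posterior variance = 1/(0.176753+0.00313851) = 5.55891, so SD = 2.358.

Posterior mean ≈ 159.715; posterior SD ≈ 2.358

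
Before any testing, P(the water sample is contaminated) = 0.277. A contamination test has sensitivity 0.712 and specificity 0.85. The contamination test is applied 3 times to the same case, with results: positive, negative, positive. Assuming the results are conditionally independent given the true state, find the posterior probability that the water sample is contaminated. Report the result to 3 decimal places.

Let H be the event that the water sample is contaminated; start with P(H) = 0.277. P('positive'|H) = 0.712, P('positive'|¬H) = 0.15.
Update on result 1 ('positive'): P(H) ← 0.712·0.2770 / (0.712·0.2770 + 0.15·0.7230) = 0.19722/0.30567 = 0.6452.
Update on result 2 ('negative'): P(H) ← 0.288·0.6452 / (0.288·0.6452 + 0.85·0.3548) = 0.18582/0.48739 = 0.3813.
Update on result 3 ('positive'): P(H) ← 0.712·0.3813 / (0.712·0.3813 + 0.15·0.6187) = 0.27145/0.36427 = 0.7452.

Posterior P(H) ≈ 0.745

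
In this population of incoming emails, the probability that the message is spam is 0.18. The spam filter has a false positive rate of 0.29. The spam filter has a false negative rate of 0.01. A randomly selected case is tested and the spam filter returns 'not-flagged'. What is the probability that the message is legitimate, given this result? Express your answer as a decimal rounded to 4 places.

Let H be the event that the message is spam. P(H) = 0.18, so P(¬H) = 0.82. With E the 'not-flagged' result, P(E|H) = 0.01 and P(E|¬H) = 0.71.
P(E) = 0.01·0.18 + 0.71·0.82 = 0.0018000 + 0.58220 = 0.58400.
By Bayes' theorem, P(H|E) = 0.0018000 / 0.58400 = 0.0031. Hence P(¬H|E) = 1 − 0.0031 = 0.9969.

P(¬H | E) ≈ 0.9969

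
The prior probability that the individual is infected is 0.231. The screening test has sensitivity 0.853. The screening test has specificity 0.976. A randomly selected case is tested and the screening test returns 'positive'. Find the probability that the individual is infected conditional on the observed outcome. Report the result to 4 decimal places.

Let H be the event that the individual is infected. P(H) = 0.231, so P(¬H) = 0.769. With E the 'positive' result, P(E|H) = 0.853 and P(E|¬H) = 0.024.
P(E) = 0.853·0.231 + 0.024·0.769 = 0.19704 + 0.018456 = 0.21550.
By Bayes' theorem, P(H|E) = 0.19704 / 0.21550 = 0.9144.

P(H | E) ≈ 0.9144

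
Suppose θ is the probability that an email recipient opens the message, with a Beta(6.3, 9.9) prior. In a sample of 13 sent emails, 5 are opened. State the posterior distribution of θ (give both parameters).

Observing 5 successes and 8 failures updates Beta(6.3, 9.9) by adding the success and failure counts to the two shape parameters: α = 6.3+5 = 11.3, β = 9.9+8 = 17.9.

Posterior: Beta(11.3, 17.9)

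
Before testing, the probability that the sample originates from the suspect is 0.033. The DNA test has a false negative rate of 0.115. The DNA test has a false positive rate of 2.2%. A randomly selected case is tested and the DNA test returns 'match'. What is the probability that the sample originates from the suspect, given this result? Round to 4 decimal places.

Write H for 'the sample originates from the suspect'. Prior odds H:¬H = 0.033/0.967 = 0.034126. For the 'match' outcome, the likelihood ratio is 0.885/0.022 = 40.227.
Posterior odds = 0.034126 × 40.227 = 1.3728, so P(H|E) = 1.3728/(1+1.3728) = 0.5786.

P(H | E) ≈ 0.5786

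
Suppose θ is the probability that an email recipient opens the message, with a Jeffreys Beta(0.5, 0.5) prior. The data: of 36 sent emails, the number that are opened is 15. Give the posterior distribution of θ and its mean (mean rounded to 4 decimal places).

Posterior: Beta(15.5, 21.5); mean ≈ 0.4189

The binomial likelihood is conjugate to the Beta prior: with 15 successes and 21 failures, the posterior is Beta(0.5+15, 0.5+21) = Beta(15.5, 21.5).
E[θ | data] = 15.5/(15.5+21.5) = 0.4189.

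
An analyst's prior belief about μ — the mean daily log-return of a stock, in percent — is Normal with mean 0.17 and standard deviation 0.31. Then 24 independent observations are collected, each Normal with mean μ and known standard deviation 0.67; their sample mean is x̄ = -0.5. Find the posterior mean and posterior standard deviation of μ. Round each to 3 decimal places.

Posterior mean ≈ -0.391; posterior SD ≈ 0.125

With known σ, the Normal prior is conjugate. Weight on the data is w = (n/σ²)/(n/σ² + 1/τ₀²) = 53.4640/(53.4640+10.4058) = 0.83708.
Posterior mean = w·x̄ + (1−w)·μ₀ = 0.83708·-0.5 + 0.16292·0.17 = -0.391. Posterior variance = 1/(53.4640+10.4058) = 0.0156568, so SD = 0.125.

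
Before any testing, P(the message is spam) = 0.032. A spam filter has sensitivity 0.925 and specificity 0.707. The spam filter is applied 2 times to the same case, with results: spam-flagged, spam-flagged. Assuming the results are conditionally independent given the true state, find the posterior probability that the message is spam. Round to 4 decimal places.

Posterior P(H) ≈ 0.2478

Let H be the event that the message is spam; start with P(H) = 0.032. P('spam-flagged'|H) = 0.925, P('spam-flagged'|¬H) = 0.293.
Update on result 1 ('spam-flagged'): P(H) ← 0.925·0.0320 / (0.925·0.0320 + 0.293·0.9680) = 0.029600/0.31322 = 0.0945.
Update on result 2 ('spam-flagged'): P(H) ← 0.925·0.0945 / (0.925·0.0945 + 0.293·0.9055) = 0.087413/0.35272 = 0.2478.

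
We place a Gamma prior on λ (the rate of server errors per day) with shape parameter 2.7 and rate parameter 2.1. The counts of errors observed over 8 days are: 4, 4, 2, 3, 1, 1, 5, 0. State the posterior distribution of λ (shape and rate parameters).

Posterior: Gamma(shape=22.7, rate=10.1)

Total count ∑xᵢ = 20 over n = 8 days.
Gamma is conjugate to the Poisson likelihood: posterior is Gamma(shape = 2.7+20 = 22.7, rate = 2.1+8 = 10.1).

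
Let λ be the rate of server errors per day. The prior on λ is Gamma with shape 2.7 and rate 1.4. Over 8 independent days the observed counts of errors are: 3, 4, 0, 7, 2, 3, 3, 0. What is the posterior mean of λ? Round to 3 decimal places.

Total count ∑xᵢ = 22 over n = 8 days.
Gamma is conjugate to the Poisson likelihood: posterior is Gamma(shape = 2.7+22 = 24.7, rate = 1.4+8 = 9.4).
Posterior mean = shape/rate = 24.7/9.4 = 2.628.

Posterior mean ≈ 2.628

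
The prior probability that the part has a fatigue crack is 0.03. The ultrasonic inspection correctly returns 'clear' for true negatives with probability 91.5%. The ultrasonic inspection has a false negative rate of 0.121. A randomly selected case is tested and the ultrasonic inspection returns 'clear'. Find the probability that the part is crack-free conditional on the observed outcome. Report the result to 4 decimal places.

P(¬H | E) ≈ 0.9959

Let H be the event that the part has a fatigue crack. P(H) = 0.03, so P(¬H) = 0.97. With E the 'clear' result, P(E|H) = 0.121 and P(E|¬H) = 0.915.
P(E) = 0.121·0.03 + 0.915·0.97 = 0.0036300 + 0.88755 = 0.89118.
By Bayes' theorem, P(H|E) = 0.0036300 / 0.89118 = 0.0041. Hence P(¬H|E) = 1 − 0.0041 = 0.9959.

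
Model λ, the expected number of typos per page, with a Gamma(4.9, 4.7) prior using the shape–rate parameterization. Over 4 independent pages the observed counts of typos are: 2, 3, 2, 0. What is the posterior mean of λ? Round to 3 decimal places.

The Poisson likelihood adds the total count to the shape and the number of exposure periods to the rate. Here ∑xᵢ = 7 and n = 4, so shape 4.9→11.9 and rate 4.7→8.7.
E[λ | data] = 11.9/8.7 = 1.368.

Posterior mean ≈ 1.368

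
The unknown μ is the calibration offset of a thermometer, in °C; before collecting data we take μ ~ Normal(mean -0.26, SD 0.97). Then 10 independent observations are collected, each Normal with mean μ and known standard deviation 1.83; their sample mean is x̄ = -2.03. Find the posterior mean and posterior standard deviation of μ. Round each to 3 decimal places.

Posterior mean ≈ -1.565; posterior SD ≈ 0.497

Prior precision 1/τ₀² = 1/0.97² = 1.06281; data precision n/σ² = 10/1.83² = 2.98606.
Posterior precision = 1.06281 + 2.98606 = 4.04887, giving posterior SD = 1/√4.04887 = 0.497.
Posterior mean = (1.06281·-0.26 + 2.98606·-2.03) / 4.04887 = -1.565.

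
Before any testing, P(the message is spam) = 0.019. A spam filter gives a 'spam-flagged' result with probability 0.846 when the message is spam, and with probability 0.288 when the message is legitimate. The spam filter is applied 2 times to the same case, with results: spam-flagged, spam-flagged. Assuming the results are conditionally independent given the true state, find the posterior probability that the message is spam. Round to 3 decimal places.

With H the event that the message is spam, the joint likelihood of the observed sequence is P(data|H) = 0.846·0.846 = 0.71572 and P(data|¬H) = 0.288·0.288 = 0.082944.
Bayes: P(H|data) = 0.019·0.71572 / (0.019·0.71572 + 0.981·0.082944) = 0.013599/0.094967 = 0.1432.

Posterior P(H) ≈ 0.143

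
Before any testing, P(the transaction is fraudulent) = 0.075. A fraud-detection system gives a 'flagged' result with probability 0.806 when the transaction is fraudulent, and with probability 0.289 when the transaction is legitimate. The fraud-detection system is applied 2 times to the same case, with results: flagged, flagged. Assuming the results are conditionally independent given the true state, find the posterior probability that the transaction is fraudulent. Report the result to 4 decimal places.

Posterior P(H) ≈ 0.3868

Let H be the event that the transaction is fraudulent; start with P(H) = 0.075. P('flagged'|H) = 0.806, P('flagged'|¬H) = 0.289.
Update on result 1 ('flagged'): P(H) ← 0.806·0.0750 / (0.806·0.0750 + 0.289·0.9250) = 0.060450/0.32777 = 0.1844.
Update on result 2 ('flagged'): P(H) ← 0.806·0.1844 / (0.806·0.1844 + 0.289·0.8156) = 0.14865/0.38435 = 0.3868.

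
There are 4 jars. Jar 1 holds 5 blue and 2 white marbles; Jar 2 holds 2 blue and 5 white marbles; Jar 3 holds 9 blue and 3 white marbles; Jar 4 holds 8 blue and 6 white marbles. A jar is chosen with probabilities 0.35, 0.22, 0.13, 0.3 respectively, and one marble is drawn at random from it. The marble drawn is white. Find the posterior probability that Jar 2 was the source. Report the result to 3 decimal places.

Posterior probability ≈ 0.376

P(white|Jar 1) = 0.2857; P(white|Jar 2) = 0.7143; P(white|Jar 3) = 0.25; P(white|Jar 4) = 0.4286.
Prior × likelihood for each source: 0.35·0.2857=0.1000, 0.22·0.7143=0.1571, 0.13·0.25=0.03250, 0.3·0.4286=0.1286. Summing gives P(white) = 0.41821.
P(Jar 2 | white) = 0.1571 / 0.41821 = 0.376.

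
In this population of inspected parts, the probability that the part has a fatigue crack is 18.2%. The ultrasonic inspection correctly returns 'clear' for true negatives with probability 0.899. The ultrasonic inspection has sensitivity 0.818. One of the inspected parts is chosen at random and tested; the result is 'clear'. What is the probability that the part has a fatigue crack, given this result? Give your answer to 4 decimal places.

Write H for 'the part has a fatigue crack'. Prior odds H:¬H = 0.182/0.818 = 0.22249. For the 'clear' outcome, the likelihood ratio is 0.182/0.899 = 0.20245.
Posterior odds = 0.22249 × 0.20245 = 0.045043, so P(H|E) = 0.045043/(1+0.045043) = 0.0431.

P(H | E) ≈ 0.0431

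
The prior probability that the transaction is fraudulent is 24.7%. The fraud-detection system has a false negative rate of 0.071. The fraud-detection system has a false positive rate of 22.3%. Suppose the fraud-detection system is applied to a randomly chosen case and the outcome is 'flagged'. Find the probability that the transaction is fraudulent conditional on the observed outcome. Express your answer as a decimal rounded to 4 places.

P(H | E) ≈ 0.5774

Let H be the event that the transaction is fraudulent. P(H) = 0.247, so P(¬H) = 0.753. With E the 'flagged' result, P(E|H) = 0.929 and P(E|¬H) = 0.223.
P(E) = 0.929·0.247 + 0.223·0.753 = 0.22946 + 0.16792 = 0.39738.
By Bayes' theorem, P(H|E) = 0.22946 / 0.39738 = 0.5774.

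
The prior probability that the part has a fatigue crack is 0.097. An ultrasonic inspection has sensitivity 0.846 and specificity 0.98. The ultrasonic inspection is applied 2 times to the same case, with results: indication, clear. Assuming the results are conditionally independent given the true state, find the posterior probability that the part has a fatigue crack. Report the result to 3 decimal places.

Let H be the event that the part has a fatigue crack; start with P(H) = 0.097. P('indication'|H) = 0.846, P('indication'|¬H) = 0.02.
Update on result 1 ('indication'): P(H) ← 0.846·0.0970 / (0.846·0.0970 + 0.02·0.9030) = 0.082062/0.10012 = 0.8196.
Update on result 2 ('clear'): P(H) ← 0.154·0.8196 / (0.154·0.8196 + 0.98·0.1804) = 0.12622/0.30299 = 0.4166.

Posterior P(H) ≈ 0.417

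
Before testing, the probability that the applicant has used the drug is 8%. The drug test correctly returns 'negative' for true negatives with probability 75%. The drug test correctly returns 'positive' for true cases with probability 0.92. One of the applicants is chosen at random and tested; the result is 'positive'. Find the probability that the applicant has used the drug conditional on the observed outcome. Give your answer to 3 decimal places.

P(H | E) ≈ 0.242

Write H for 'the applicant has used the drug'. Prior odds H:¬H = 0.08/0.92 = 0.086957. For the 'positive' outcome, the likelihood ratio is 0.92/0.25 = 3.6800.
Posterior odds = 0.086957 × 3.6800 = 0.32000, so P(H|E) = 0.32000/(1+0.32000) = 0.242.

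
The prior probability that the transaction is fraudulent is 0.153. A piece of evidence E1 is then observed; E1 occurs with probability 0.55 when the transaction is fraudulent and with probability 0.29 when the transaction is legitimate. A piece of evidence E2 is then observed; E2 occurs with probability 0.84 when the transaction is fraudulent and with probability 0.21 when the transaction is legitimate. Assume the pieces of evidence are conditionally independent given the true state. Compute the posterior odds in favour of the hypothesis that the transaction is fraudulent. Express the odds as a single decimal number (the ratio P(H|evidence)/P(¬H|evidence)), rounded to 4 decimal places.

Prior odds = 0.153/(1−0.153) = 0.18064.
Likelihood ratio for E1 = 0.55/0.29 = 1.8966.
Likelihood ratio for E2 = 0.84/0.21 = 4.0000.
Posterior odds = prior odds × LR₁ × LR₂ = 1.3704.

Posterior odds ≈ 1.3704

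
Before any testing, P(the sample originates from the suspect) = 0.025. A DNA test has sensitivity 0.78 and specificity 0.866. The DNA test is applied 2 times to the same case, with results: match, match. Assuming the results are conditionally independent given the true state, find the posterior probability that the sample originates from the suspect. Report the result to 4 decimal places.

Let H be the event that the sample originates from the suspect; start with P(H) = 0.025. P('match'|H) = 0.78, P('match'|¬H) = 0.134.
Update on result 1 ('match'): P(H) ← 0.78·0.0250 / (0.78·0.0250 + 0.134·0.9750) = 0.019500/0.15015 = 0.1299.
Update on result 2 ('match'): P(H) ← 0.78·0.1299 / (0.78·0.1299 + 0.134·0.8701) = 0.10130/0.21790 = 0.4649.

Posterior P(H) ≈ 0.4649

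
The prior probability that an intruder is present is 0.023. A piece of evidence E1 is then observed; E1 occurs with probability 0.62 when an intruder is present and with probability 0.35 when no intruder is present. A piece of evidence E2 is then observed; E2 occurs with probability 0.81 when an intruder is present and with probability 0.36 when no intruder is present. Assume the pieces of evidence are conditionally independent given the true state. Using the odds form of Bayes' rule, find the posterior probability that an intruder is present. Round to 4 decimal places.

Prior odds = 0.023/(1−0.023) = 0.023541.
Likelihood ratio for E1 = 0.62/0.35 = 1.7714.
Likelihood ratio for E2 = 0.81/0.36 = 2.2500.
Posterior odds = prior odds × LR₁ × LR₂ = 0.093830.
Posterior probability = odds/(1+odds) = 0.093830/1.0938 = 0.0858.

Posterior probability ≈ 0.0858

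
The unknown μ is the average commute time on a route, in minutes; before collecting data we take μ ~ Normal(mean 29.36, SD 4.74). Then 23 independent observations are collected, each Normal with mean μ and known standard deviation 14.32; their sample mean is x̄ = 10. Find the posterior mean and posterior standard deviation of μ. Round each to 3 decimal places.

With known σ, the Normal prior is conjugate. Weight on the data is w = (n/σ²)/(n/σ² + 1/τ₀²) = 0.112161/(0.112161+0.0445085) = 0.71591.
Posterior mean = w·x̄ + (1−w)·μ₀ = 0.71591·10 + 0.28409·29.36 = 15.500. Posterior variance = 1/(0.112161+0.0445085) = 6.38286, so SD = 2.526.

Posterior mean ≈ 15.500; posterior SD ≈ 2.526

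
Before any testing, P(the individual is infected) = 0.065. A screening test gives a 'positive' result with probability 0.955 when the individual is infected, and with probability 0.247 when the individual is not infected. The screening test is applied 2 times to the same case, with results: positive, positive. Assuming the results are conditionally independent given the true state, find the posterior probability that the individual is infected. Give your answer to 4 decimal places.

Posterior P(H) ≈ 0.5096

Let H be the event that the individual is infected; start with P(H) = 0.065. P('positive'|H) = 0.955, P('positive'|¬H) = 0.247.
Update on result 1 ('positive'): P(H) ← 0.955·0.0650 / (0.955·0.0650 + 0.247·0.9350) = 0.062075/0.29302 = 0.2118.
Update on result 2 ('positive'): P(H) ← 0.955·0.2118 / (0.955·0.2118 + 0.247·0.7882) = 0.20231/0.39699 = 0.5096.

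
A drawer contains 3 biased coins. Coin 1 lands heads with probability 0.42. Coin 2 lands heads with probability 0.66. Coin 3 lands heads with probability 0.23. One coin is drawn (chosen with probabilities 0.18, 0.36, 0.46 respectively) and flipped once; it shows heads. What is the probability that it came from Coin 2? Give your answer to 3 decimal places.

Posterior probability ≈ 0.567

P(heads|C1) = 0.42; P(heads|C2) = 0.66; P(heads|C3) = 0.23.
Prior × likelihood for each source: 0.18·0.42=0.07560, 0.36·0.66=0.2376, 0.46·0.23=0.1058. Summing gives P(heads) = 0.41900.
P(Coin 2 | heads) = 0.2376 / 0.41900 = 0.567.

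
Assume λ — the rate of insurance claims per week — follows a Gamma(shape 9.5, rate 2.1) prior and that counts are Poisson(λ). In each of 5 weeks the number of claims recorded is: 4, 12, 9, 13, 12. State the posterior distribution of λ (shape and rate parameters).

Total count ∑xᵢ = 50 over n = 5 weeks.
Gamma is conjugate to the Poisson likelihood: posterior is Gamma(shape = 9.5+50 = 59.5, rate = 2.1+5 = 7.1).

Posterior: Gamma(shape=59.5, rate=7.1)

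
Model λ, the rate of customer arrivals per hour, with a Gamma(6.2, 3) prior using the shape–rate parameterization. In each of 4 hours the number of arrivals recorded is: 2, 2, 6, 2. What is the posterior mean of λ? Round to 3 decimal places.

Posterior mean ≈ 2.600

The Poisson likelihood adds the total count to the shape and the number of exposure periods to the rate. Here ∑xᵢ = 12 and n = 4, so shape 6.2→18.2 and rate 3→7.
Posterior mean = shape/rate = 18.2/7 = 2.600.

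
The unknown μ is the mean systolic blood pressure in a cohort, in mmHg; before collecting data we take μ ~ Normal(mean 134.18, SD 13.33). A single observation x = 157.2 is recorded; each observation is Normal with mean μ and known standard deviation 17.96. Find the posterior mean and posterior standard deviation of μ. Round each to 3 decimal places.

With known σ, the Normal prior is conjugate. Weight on the data is w = (n/σ²)/(n/σ² + 1/τ₀²) = 0.00310018/(0.00310018+0.00562781) = 0.35520.
Posterior mean = w·x̄ + (1−w)·μ₀ = 0.35520·157.2 + 0.64480·134.18 = 142.357. Posterior variance = 1/(0.00310018+0.00562781) = 114.574, so SD = 10.704.

Posterior mean ≈ 142.357; posterior SD ≈ 10.704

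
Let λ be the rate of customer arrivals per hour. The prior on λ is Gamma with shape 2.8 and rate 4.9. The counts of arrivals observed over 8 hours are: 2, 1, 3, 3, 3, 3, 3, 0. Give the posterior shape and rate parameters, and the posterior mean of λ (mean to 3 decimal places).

The Poisson likelihood adds the total count to the shape and the number of exposure periods to the rate. Here ∑xᵢ = 18 and n = 8, so shape 2.8→20.8 and rate 4.9→12.9.
Posterior mean = shape/rate = 20.8/12.9 = 1.612.

Posterior: Gamma(shape=20.8, rate=12.9); mean ≈ 1.612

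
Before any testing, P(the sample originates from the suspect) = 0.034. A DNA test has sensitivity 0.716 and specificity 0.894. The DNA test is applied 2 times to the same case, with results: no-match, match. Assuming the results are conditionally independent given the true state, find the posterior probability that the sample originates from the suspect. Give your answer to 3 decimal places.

Posterior P(H) ≈ 0.070

Let H be the event that the sample originates from the suspect; start with P(H) = 0.034. P('match'|H) = 0.716, P('match'|¬H) = 0.106.
Update on result 1 ('no-match'): P(H) ← 0.284·0.0340 / (0.284·0.0340 + 0.894·0.9660) = 0.0096560/0.87326 = 0.0111.
Update on result 2 ('match'): P(H) ← 0.716·0.0111 / (0.716·0.0111 + 0.106·0.9889) = 0.0079171/0.11275 = 0.0702.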